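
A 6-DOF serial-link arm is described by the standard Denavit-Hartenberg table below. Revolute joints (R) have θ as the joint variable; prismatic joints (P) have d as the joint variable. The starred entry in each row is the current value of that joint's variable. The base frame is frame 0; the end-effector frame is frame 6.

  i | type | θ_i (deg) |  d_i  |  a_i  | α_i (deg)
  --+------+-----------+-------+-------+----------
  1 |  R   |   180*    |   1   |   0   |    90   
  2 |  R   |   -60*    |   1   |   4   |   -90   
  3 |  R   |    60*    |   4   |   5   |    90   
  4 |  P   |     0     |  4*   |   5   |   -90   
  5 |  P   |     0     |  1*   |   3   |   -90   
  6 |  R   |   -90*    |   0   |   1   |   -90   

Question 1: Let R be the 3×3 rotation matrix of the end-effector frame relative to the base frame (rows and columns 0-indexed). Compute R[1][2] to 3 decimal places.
-0.866

End-effector z-axis (col 2 of R) = (-0.2500,-0.8660,-0.4330)
R[1][2] = -0.8660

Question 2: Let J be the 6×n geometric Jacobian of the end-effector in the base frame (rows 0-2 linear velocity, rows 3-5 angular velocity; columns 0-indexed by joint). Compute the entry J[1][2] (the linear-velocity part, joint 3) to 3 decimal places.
axis z_2 = (-0.8660,0.0000,0.5000); lever o_n−o_2 = (-10.1782,-9.2583,-5.6292)
cross product → J_v[:, 2] = (4.6292,-9.9641,8.0179)
J_ω[:, 2] = z_2
entry J[1][2] = -9.9641

-9.964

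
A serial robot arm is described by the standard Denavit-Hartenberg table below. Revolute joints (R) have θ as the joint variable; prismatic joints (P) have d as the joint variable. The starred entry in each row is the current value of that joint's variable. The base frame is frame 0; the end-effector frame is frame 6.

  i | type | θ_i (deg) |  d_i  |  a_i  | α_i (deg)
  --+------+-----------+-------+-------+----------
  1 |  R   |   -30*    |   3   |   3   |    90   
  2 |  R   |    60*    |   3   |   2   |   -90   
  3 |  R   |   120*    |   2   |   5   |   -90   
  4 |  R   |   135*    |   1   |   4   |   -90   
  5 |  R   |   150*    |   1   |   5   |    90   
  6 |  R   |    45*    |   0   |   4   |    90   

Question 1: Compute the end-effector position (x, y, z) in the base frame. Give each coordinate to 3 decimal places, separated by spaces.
after link 1: o_1 = (2.5981, -1.5000, 3.0000)
after link 2: o_2 = (1.9641, -4.5981, 4.7321)
after link 3: o_3 = (1.5466, 0.6429, 3.5670)
after link 4: o_4 = (2.4306, -3.2732, 2.6275)
after link 5: o_5 = (1.6762, 0.9605, 5.3674)
after link 6: o_6 = (-0.2970, 2.6483, 8.4101)

-0.297 2.648 8.410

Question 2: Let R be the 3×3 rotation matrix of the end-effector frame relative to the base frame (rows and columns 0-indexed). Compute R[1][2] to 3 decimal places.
0.864

End-effector z-axis (col 2 of R) = (0.4732,0.8639,-0.1723)
R[1][2] = 0.8639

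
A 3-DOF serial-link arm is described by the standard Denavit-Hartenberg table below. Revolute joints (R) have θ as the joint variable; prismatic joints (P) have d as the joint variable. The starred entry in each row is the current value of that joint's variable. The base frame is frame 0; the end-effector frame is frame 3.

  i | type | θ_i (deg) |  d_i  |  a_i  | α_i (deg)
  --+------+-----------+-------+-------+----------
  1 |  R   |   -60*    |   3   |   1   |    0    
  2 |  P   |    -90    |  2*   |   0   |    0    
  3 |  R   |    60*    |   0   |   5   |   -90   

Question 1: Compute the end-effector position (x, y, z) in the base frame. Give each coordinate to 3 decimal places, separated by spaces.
after link 1: o_1 = (0.5000, -0.8660, 3.0000)
after link 2: o_2 = (0.5000, -0.8660, 5.0000)
after link 3: o_3 = (0.5000, -5.8660, 5.0000)

0.500 -5.866 5.000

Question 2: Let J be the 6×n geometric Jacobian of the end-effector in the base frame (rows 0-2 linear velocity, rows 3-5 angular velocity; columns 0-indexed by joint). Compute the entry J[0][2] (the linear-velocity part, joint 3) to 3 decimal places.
axis z_2 = (0.0000,0.0000,1.0000); lever o_n−o_2 = (0.0000,-5.0000,0.0000)
cross product → J_v[:, 2] = (5.0000,0.0000,-0.0000)
J_ω[:, 2] = z_2
entry J[0][2] = 5.0000

5.000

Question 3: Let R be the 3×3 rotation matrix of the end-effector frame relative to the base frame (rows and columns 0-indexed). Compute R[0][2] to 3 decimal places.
End-effector z-axis (col 2 of R) = (1.0000,0.0000,0.0000)
R[0][2] = 1.0000

1.000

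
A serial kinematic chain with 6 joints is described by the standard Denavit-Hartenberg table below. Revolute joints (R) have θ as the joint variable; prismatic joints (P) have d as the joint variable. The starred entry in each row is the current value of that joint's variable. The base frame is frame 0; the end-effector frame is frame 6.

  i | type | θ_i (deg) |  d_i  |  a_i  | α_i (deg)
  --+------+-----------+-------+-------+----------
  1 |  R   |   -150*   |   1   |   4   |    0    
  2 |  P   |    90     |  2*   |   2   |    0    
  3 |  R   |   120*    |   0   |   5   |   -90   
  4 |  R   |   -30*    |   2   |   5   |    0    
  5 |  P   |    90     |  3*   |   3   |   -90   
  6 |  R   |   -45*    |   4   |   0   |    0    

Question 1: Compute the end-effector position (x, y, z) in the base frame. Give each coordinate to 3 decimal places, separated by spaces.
after link 1: o_1 = (-3.4641, -2.0000, 1.0000)
after link 2: o_2 = (-2.4641, -3.7321, 3.0000)
after link 3: o_3 = (0.0359, 0.5981, 3.0000)
after link 4: o_4 = (0.4689, 5.3481, 5.5000)
after link 5: o_5 = (-1.3792, 8.1471, 2.9019)
after link 6: o_6 = (-3.1112, 5.1471, 0.9019)

-3.111 5.147 0.902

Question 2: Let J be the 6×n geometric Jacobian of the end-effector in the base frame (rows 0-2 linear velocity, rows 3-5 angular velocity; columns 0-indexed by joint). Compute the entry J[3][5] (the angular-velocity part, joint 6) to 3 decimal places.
axis z_5 = (-0.4330,-0.7500,-0.5000); lever o_n−o_5 = (-1.7321,-3.0000,-2.0000)
cross product → J_v[:, 5] = (0.0000,-0.0000,0.0000)
J_ω[:, 5] = z_5
entry J[3][5] = -0.4330

-0.433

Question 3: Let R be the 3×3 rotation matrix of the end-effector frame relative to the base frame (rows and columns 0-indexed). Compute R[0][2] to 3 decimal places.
End-effector z-axis (col 2 of R) = (-0.4330,-0.7500,-0.5000)
R[0][2] = -0.4330

-0.433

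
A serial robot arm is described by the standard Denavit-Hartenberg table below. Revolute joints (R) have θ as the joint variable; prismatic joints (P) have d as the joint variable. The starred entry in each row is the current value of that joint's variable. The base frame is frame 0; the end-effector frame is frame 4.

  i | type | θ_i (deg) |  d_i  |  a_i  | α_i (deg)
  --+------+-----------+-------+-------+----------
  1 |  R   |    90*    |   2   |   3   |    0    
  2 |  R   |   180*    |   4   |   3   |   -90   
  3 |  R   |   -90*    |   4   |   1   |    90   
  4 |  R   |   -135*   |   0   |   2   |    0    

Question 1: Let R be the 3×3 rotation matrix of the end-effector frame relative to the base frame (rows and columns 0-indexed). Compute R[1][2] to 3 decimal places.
End-effector z-axis (col 2 of R) = (0.0000,1.0000,0.0000)
R[1][2] = 1.0000

1.000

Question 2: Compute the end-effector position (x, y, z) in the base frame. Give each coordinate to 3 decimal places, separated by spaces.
2.586 -0.000 5.586

after link 1: o_1 = (0.0000, 3.0000, 2.0000)
after link 2: o_2 = (-0.0000, 0.0000, 6.0000)
after link 3: o_3 = (4.0000, -0.0000, 7.0000)
after link 4: o_4 = (2.5858, -0.0000, 5.5858)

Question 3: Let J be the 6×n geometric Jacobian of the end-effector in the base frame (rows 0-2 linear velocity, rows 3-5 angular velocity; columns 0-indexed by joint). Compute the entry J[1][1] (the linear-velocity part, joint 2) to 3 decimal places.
axis z_1 = (0.0000,0.0000,1.0000); lever o_n−o_1 = (2.5858,-3.0000,3.5858)
cross product → J_v[:, 1] = (3.0000,2.5858,-0.0000)
J_ω[:, 1] = z_1
entry J[1][1] = 2.5858

2.586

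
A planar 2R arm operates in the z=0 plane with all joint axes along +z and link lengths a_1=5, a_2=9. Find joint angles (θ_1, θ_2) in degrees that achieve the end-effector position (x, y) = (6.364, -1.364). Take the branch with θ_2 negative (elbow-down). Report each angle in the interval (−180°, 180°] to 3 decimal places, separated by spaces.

cos θ_2 = (42.3610−5²−9²)/(2·5·9) = -0.7071; θ_2 = -134.9995° (elbow-down)
β = atan2(-1.3640,6.3640) = -12.0972°; ψ = atan2(-6.3640,-1.3639) = -102.0963°
θ_1 = β − ψ = 89.9991°

89.999 -134.999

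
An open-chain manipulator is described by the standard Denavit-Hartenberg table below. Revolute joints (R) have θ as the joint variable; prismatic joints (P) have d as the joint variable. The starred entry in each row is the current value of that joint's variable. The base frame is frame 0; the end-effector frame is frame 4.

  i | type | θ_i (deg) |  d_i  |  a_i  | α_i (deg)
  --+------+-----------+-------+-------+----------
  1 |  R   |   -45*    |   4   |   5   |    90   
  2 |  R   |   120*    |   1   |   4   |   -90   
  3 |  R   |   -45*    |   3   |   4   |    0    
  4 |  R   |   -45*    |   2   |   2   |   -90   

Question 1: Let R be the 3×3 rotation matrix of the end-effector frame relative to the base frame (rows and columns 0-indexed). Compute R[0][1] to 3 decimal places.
0.612

End-effector y-axis (col 1 of R) = (0.6124,-0.6124,0.5000)
R[0][1] = 0.6124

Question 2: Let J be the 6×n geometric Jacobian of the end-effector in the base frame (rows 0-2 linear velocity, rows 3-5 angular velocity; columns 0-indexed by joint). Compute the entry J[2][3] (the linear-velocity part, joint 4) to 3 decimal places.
1.732

axis z_3 = (-0.6124,0.6124,-0.5000); lever o_n−o_3 = (-2.6390,-0.1895,-1.0000)
cross product → J_v[:, 3] = (-0.7071,0.7071,1.7321)
J_ω[:, 3] = z_3
entry J[2][3] = 1.7321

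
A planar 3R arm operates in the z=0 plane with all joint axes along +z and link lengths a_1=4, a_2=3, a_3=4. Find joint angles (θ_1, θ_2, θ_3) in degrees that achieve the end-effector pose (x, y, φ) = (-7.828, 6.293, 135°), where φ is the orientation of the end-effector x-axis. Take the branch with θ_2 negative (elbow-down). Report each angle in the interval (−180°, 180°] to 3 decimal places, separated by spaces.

wrist centre = target − a_3·(cos φ, sin φ) = (-4.9996, 3.4646)
cos θ_2 = (36.9990−4²−3²)/(2·4·3) = 0.5000; θ_2 = -60.0028° (elbow-down)
β = atan2(3.4646,-4.9996) = 145.2791°; ψ = atan2(-2.5981,5.4999) = -25.2861°
θ_1 = β − ψ = 170.5652°
θ_3 = φ − θ_1 − θ_2 = 24.4376° (wrapped to (-180°,180°])

170.565 -60.003 24.438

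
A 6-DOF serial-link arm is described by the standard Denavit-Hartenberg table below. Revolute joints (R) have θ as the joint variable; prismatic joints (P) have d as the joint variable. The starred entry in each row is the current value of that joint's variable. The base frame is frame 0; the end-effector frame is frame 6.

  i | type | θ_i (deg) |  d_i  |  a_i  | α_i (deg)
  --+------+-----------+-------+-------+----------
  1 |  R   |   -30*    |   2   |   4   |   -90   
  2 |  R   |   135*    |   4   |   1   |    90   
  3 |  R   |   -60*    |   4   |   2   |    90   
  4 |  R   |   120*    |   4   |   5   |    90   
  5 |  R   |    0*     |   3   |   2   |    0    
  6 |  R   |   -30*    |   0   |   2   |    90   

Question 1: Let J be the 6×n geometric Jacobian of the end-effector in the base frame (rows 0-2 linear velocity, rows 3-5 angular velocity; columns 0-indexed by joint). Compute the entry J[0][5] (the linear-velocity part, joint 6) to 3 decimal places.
1.385

axis z_5 = (-0.3340,-0.6732,-0.6597); lever o_n−o_5 = (1.2784,0.7053,-1.3668)
cross product → J_v[:, 5] = (1.3855,-1.2999,0.6251)
J_ω[:, 5] = z_5
entry J[0][5] = 1.3855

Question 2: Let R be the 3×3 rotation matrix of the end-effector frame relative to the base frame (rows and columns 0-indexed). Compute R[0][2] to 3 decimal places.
-0.693

End-effector z-axis (col 2 of R) = (-0.6927,0.6500,-0.3125)
R[0][2] = -0.6927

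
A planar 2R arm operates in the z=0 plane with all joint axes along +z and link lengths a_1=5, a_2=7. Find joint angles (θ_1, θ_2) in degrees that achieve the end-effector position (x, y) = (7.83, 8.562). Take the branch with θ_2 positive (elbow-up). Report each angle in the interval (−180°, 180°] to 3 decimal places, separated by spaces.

29.995 30.008

cos θ_2 = (134.6167−5²−7²)/(2·5·7) = 0.8660; θ_2 = 30.0082° (elbow-up)
β = atan2(8.5620,7.8300) = 47.5569°; ψ = atan2(3.5009,11.0617) = 17.5619°
θ_1 = β − ψ = 29.9950°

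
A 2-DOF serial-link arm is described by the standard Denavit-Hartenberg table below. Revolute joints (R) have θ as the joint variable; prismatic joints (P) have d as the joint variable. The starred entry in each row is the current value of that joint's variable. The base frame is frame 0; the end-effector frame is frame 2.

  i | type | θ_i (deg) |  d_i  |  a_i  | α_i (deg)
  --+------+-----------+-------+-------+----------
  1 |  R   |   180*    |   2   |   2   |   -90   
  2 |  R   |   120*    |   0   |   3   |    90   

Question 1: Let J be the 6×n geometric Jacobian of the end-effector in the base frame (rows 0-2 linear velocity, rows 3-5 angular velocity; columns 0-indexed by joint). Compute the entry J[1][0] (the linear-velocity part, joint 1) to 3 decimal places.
axis z_0 = ẑ; lever o_n−o_0 = (-0.5000,-0.0000,-0.5981)
cross product → J_v[:, 0] = (0.0000,-0.5000,0.0000)
J_ω[:, 0] = z_0
entry J[1][0] = -0.5000

-0.500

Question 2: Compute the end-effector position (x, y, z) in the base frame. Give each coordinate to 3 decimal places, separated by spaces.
-0.500 -0.000 -0.598

after link 1: o_1 = (-2.0000, 0.0000, 2.0000)
after link 2: o_2 = (-0.5000, -0.0000, -0.5981)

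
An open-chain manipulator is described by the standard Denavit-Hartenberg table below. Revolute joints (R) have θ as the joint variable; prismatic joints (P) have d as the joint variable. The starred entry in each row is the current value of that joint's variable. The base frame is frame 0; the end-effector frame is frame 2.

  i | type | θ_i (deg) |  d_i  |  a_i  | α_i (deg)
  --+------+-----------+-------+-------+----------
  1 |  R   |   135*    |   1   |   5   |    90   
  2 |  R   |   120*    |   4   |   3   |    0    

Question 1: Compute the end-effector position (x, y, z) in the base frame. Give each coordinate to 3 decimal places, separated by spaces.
after link 1: o_1 = (-3.5355, 3.5355, 1.0000)
after link 2: o_2 = (0.3536, 5.3033, 3.5981)

0.354 5.303 3.598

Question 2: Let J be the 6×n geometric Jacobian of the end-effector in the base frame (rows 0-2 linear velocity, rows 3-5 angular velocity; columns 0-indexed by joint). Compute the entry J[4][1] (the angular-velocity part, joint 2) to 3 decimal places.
axis z_1 = (0.7071,0.7071,0.0000); lever o_n−o_1 = (3.8891,1.7678,2.5981)
cross product → J_v[:, 1] = (1.8371,-1.8371,-1.5000)
J_ω[:, 1] = z_1
entry J[4][1] = 0.7071

0.707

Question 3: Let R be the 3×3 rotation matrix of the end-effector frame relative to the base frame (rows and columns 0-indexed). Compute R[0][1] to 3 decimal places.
0.612

End-effector y-axis (col 1 of R) = (0.6124,-0.6124,-0.5000)
R[0][1] = 0.6124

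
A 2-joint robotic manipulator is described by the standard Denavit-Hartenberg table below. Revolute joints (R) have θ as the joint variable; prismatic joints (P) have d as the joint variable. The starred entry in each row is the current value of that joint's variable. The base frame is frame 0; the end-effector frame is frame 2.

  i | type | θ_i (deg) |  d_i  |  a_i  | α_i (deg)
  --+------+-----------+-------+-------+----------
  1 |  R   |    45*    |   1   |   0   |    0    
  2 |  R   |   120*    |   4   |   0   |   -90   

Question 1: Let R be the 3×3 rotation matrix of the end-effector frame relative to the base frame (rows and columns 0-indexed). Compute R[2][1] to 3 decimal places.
-1.000

End-effector y-axis (col 1 of R) = (-0.0000,-0.0000,-1.0000)
R[2][1] = -1.0000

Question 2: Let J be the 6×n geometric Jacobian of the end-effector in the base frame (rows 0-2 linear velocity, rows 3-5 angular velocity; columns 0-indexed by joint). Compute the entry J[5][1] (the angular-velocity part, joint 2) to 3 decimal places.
axis z_1 = (0.0000,0.0000,1.0000); lever o_n−o_1 = (0.0000,0.0000,4.0000)
cross product → J_v[:, 1] = (0.0000,0.0000,0.0000)
J_ω[:, 1] = z_1
entry J[5][1] = 1.0000

1.000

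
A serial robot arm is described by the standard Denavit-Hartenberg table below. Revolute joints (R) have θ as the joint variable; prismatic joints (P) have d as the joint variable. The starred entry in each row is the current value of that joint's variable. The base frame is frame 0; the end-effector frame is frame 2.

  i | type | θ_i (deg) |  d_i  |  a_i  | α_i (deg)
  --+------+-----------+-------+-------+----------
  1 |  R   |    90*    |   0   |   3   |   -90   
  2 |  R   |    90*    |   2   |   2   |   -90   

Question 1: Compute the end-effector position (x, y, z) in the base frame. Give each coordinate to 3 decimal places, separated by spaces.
-2.000 3.000 -2.000

after link 1: o_1 = (0.0000, 3.0000, 0.0000)
after link 2: o_2 = (-2.0000, 3.0000, -2.0000)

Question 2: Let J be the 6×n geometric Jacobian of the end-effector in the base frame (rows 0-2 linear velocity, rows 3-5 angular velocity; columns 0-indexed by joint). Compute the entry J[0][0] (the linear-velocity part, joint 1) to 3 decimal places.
axis z_0 = ẑ; lever o_n−o_0 = (-2.0000,3.0000,-2.0000)
cross product → J_v[:, 0] = (-3.0000,-2.0000,0.0000)
J_ω[:, 0] = z_0
entry J[0][0] = -3.0000

-3.000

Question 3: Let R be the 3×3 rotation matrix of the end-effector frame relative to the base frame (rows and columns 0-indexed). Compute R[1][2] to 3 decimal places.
End-effector z-axis (col 2 of R) = (-0.0000,-1.0000,-0.0000)
R[1][2] = -1.0000

-1.000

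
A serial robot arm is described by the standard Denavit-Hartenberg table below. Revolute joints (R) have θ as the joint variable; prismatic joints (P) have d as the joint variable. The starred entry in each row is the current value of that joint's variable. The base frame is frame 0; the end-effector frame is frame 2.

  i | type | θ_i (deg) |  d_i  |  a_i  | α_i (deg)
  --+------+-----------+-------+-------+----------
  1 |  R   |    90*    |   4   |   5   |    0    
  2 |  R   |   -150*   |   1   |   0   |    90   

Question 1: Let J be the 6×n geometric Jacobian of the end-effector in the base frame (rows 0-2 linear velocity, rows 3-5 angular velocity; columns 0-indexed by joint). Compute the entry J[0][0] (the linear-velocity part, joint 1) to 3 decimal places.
-5.000

axis z_0 = ẑ; lever o_n−o_0 = (0.0000,5.0000,5.0000)
cross product → J_v[:, 0] = (-5.0000,0.0000,0.0000)
J_ω[:, 0] = z_0
entry J[0][0] = -5.0000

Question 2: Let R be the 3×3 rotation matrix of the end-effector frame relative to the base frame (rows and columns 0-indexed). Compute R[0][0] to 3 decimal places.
0.500

End-effector x-axis (col 0 of R) = (0.5000,-0.8660,0.0000)
R[0][0] = 0.5000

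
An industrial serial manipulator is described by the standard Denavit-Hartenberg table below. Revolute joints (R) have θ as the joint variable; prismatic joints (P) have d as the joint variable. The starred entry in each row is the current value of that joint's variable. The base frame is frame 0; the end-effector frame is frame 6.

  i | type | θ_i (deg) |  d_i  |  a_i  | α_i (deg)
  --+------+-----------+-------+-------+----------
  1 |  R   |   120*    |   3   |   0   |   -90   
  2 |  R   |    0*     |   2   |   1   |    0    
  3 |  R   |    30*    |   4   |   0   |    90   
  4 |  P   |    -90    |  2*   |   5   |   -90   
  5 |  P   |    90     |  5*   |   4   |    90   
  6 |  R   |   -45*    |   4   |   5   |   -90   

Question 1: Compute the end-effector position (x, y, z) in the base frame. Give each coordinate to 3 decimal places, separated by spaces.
after link 1: o_1 = (0.0000, 0.0000, 3.0000)
after link 2: o_2 = (-2.2321, -0.1340, 3.0000)
after link 3: o_3 = (-5.6962, -2.1340, 3.0000)
after link 4: o_4 = (-1.8660, 1.2321, 4.7321)
after link 5: o_5 = (-3.0311, 3.2500, -1.2321)
after link 6: o_6 = (2.8478, 1.0674, -2.5261)

2.848 1.067 -2.526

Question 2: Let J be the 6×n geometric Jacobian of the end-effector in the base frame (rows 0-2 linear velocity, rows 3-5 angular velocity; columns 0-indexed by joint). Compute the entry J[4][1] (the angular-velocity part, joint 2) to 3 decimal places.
axis z_1 = (-0.8660,-0.5000,0.0000); lever o_n−o_1 = (2.8478,1.0674,-5.5261)
cross product → J_v[:, 1] = (2.7631,-4.7858,0.4995)
J_ω[:, 1] = z_1
entry J[4][1] = -0.5000

-0.500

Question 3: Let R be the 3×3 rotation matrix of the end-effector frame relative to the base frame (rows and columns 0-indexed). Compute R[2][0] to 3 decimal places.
End-effector x-axis (col 0 of R) = (0.4830,-0.8365,-0.2588)
R[2][0] = -0.2588

-0.259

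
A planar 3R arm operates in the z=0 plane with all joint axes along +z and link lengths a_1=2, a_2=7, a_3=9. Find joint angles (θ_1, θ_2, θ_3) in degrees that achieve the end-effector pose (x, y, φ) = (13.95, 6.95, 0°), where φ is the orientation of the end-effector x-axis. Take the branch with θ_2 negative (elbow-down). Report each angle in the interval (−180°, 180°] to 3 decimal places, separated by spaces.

89.986 -44.983 -45.003

wrist centre = target − a_3·(cos φ, sin φ) = (4.9500, 6.9500)
cos θ_2 = (72.8050−2²−7²)/(2·2·7) = 0.7073; θ_2 = -44.9826° (elbow-down)
β = atan2(6.9500,4.9500) = 54.5404°; ψ = atan2(-4.9482,6.9512) = -35.4451°
θ_1 = β − ψ = 89.9855°
θ_3 = φ − θ_1 − θ_2 = -45.0029° (wrapped to (-180°,180°])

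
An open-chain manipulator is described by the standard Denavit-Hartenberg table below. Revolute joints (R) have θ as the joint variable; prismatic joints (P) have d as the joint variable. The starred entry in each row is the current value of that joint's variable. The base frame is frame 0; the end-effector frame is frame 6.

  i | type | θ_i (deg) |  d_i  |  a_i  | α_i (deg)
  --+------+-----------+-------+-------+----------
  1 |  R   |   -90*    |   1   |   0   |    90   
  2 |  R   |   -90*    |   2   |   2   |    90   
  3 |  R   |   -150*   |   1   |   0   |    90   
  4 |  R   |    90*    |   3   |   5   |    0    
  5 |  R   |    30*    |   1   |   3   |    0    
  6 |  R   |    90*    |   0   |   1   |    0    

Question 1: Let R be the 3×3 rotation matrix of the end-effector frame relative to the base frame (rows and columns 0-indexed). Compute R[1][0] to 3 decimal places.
-0.500

End-effector x-axis (col 0 of R) = (-0.4330,-0.5000,-0.7500)
R[1][0] = -0.5000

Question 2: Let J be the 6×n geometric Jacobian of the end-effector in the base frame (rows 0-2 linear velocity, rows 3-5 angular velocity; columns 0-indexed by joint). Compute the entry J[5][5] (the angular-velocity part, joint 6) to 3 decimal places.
0.500

axis z_5 = (-0.8660,-0.0000,0.5000); lever o_n−o_5 = (-0.4330,-0.5000,-0.7500)
cross product → J_v[:, 5] = (0.2500,-0.8660,0.4330)
J_ω[:, 5] = z_5
entry J[5][5] = 0.5000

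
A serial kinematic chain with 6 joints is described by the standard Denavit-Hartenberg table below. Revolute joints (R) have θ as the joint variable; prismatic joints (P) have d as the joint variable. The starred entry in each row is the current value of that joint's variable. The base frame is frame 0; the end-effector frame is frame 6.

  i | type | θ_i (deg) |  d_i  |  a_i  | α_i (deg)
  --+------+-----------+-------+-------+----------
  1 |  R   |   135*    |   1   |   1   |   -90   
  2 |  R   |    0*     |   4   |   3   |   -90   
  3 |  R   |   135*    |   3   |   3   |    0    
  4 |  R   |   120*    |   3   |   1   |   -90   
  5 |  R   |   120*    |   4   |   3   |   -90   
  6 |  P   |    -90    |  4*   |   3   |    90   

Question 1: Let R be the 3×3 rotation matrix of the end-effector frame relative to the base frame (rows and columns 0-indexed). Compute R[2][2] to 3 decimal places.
-0.866

End-effector z-axis (col 2 of R) = (-0.2500,-0.4330,-0.8660)
R[2][2] = -0.8660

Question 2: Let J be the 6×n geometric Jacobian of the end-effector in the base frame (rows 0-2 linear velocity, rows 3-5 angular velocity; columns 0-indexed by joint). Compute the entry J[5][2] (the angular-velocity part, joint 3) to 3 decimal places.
-1.000

axis z_2 = (-0.0000,-0.0000,-1.0000); lever o_n−o_2 = (-1.0801,6.9330,-5.4019)
cross product → J_v[:, 2] = (6.9330,1.0801,-0.0000)
J_ω[:, 2] = z_2
entry J[5][2] = -1.0000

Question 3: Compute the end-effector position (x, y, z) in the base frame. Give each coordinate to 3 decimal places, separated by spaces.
-6.737 6.933 -4.402

after link 1: o_1 = (-0.7071, 0.7071, 1.0000)
after link 2: o_2 = (-5.6569, 0.0000, 1.0000)
after link 3: o_3 = (-2.6569, 0.0000, -2.0000)
after link 4: o_4 = (-3.1569, -0.8660, -5.0000)
after link 5: o_5 = (-5.8710, 2.4330, -2.4019)
after link 6: o_6 = (-6.7370, 6.9330, -4.4019)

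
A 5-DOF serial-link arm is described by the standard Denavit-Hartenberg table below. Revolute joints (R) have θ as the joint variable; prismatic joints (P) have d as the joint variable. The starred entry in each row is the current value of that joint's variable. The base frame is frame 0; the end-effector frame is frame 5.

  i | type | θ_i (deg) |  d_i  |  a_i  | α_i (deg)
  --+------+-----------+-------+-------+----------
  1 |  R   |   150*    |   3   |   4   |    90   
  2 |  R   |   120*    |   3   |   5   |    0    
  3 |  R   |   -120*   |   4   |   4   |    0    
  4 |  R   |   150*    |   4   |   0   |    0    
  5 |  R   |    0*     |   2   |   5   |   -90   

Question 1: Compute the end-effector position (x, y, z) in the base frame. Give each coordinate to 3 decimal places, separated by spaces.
5.487 11.843 9.830

after link 1: o_1 = (-3.4641, 2.0000, 3.0000)
after link 2: o_2 = (0.2010, 3.3481, 7.3301)
after link 3: o_3 = (-1.2631, 8.8122, 7.3301)
after link 4: o_4 = (0.7369, 12.2763, 7.3301)
after link 5: o_5 = (5.4869, 11.8433, 9.8301)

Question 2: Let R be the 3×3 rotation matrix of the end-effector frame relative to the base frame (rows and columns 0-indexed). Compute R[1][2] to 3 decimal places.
-0.250

End-effector z-axis (col 2 of R) = (0.4330,-0.2500,-0.8660)
R[1][2] = -0.2500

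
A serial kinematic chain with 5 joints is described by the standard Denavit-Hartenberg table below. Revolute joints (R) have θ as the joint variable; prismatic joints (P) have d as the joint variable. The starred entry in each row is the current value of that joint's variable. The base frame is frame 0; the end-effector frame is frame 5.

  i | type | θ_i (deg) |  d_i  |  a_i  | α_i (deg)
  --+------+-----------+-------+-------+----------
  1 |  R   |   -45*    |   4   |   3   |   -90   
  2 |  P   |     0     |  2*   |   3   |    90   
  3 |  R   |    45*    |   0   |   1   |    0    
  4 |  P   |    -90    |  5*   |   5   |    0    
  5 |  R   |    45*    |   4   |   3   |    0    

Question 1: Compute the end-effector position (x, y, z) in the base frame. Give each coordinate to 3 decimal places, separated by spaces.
after link 1: o_1 = (2.1213, -2.1213, 4.0000)
after link 2: o_2 = (5.6569, -2.8284, 4.0000)
after link 3: o_3 = (6.6569, -2.8284, 4.0000)
after link 4: o_4 = (6.6569, -7.8284, 9.0000)
after link 5: o_5 = (8.7782, -9.9497, 13.0000)

8.778 -9.950 13.000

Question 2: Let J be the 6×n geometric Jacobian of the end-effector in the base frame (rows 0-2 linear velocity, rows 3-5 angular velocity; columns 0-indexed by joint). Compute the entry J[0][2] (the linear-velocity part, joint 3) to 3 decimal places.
axis z_2 = (0.0000,0.0000,1.0000); lever o_n−o_2 = (3.1213,-7.1213,9.0000)
cross product → J_v[:, 2] = (7.1213,3.1213,-0.0000)
J_ω[:, 2] = z_2
entry J[0][2] = 7.1213

7.121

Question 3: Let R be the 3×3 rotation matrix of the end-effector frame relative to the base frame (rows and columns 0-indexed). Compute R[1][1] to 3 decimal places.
End-effector y-axis (col 1 of R) = (0.7071,0.7071,0.0000)
R[1][1] = 0.7071

0.707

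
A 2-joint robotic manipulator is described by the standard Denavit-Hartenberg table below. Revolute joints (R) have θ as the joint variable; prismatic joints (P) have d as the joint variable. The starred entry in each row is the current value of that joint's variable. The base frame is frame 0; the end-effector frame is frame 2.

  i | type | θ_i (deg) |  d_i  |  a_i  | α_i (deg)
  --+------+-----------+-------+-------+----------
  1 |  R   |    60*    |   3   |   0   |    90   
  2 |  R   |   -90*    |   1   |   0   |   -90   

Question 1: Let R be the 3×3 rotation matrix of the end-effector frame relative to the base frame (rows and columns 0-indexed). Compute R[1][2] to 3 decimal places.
End-effector z-axis (col 2 of R) = (0.5000,0.8660,0.0000)
R[1][2] = 0.8660

0.866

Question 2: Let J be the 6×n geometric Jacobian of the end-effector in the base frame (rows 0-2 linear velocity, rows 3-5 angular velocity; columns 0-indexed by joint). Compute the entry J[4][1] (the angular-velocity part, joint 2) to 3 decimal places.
-0.500

axis z_1 = (0.8660,-0.5000,0.0000); lever o_n−o_1 = (0.8660,-0.5000,0.0000)
cross product → J_v[:, 1] = (0.0000,0.0000,0.0000)
J_ω[:, 1] = z_1
entry J[4][1] = -0.5000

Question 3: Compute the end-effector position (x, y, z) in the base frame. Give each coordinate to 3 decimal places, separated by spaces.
after link 1: o_1 = (0.0000, 0.0000, 3.0000)
after link 2: o_2 = (0.8660, -0.5000, 3.0000)

0.866 -0.500 3.000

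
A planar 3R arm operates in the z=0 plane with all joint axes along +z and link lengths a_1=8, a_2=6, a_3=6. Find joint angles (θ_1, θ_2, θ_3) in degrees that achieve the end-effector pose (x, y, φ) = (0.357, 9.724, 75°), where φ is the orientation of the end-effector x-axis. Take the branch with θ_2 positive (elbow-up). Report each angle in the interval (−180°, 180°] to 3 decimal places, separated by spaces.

59.995 149.998 -134.994

wrist centre = target − a_3·(cos φ, sin φ) = (-1.1959, 3.9284)
cos θ_2 = (16.8629−8²−6²)/(2·8·6) = -0.8660; θ_2 = 149.9984° (elbow-up)
β = atan2(3.9284,-1.1959) = 106.9315°; ψ = atan2(3.0001,2.8039) = 46.9362°
θ_1 = β − ψ = 59.9953°
θ_3 = φ − θ_1 − θ_2 = -134.9937° (wrapped to (-180°,180°])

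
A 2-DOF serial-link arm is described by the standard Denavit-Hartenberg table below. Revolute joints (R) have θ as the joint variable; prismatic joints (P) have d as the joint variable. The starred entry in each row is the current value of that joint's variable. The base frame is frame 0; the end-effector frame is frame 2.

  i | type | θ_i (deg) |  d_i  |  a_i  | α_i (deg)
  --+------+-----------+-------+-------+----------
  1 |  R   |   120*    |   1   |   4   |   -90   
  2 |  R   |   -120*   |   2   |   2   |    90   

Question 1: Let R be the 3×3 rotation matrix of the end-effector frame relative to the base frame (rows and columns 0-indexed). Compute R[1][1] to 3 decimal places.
-0.500

End-effector y-axis (col 1 of R) = (-0.8660,-0.5000,0.0000)
R[1][1] = -0.5000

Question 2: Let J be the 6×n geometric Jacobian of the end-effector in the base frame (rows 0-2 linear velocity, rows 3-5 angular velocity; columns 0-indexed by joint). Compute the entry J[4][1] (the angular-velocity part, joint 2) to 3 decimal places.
axis z_1 = (-0.8660,-0.5000,0.0000); lever o_n−o_1 = (-1.2321,-1.8660,1.7321)
cross product → J_v[:, 1] = (-0.8660,1.5000,1.0000)
J_ω[:, 1] = z_1
entry J[4][1] = -0.5000

-0.500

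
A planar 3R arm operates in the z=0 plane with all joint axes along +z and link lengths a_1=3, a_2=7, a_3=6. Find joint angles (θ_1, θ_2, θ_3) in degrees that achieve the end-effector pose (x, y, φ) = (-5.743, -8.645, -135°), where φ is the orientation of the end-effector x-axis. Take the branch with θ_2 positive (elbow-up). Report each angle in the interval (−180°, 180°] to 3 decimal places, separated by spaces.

wrist centre = target − a_3·(cos φ, sin φ) = (-1.5004, -4.4024)
cos θ_2 = (21.6318−3²−7²)/(2·3·7) = -0.8659; θ_2 = 149.9866° (elbow-up)
β = atan2(-4.4024,-1.5004) = -108.8195°; ψ = atan2(3.5014,-3.0614) = 131.1638°
θ_1 = β − ψ = -239.9834°
θ_3 = φ − θ_1 − θ_2 = -45.0032° (wrapped to (-180°,180°])

120.017 149.987 -45.003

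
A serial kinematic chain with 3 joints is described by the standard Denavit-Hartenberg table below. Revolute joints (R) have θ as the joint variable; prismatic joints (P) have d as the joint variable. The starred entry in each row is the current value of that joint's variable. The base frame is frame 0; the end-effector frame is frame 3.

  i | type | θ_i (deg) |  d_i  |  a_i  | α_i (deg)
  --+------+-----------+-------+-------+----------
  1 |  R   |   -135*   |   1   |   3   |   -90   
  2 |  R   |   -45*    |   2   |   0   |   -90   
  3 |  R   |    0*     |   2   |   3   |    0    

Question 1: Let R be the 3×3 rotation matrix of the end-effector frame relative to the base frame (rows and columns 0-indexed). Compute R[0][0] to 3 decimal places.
-0.500

End-effector x-axis (col 0 of R) = (-0.5000,-0.5000,0.7071)
R[0][0] = -0.5000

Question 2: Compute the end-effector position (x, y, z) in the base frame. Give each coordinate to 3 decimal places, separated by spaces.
after link 1: o_1 = (-2.1213, -2.1213, 1.0000)
after link 2: o_2 = (-0.7071, -3.5355, 1.0000)
after link 3: o_3 = (-3.2071, -6.0355, 1.7071)

-3.207 -6.036 1.707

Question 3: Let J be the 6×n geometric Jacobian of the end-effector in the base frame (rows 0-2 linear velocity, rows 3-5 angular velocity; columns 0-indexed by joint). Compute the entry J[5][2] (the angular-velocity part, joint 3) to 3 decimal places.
-0.707

axis z_2 = (-0.5000,-0.5000,-0.7071); lever o_n−o_2 = (-2.5000,-2.5000,0.7071)
cross product → J_v[:, 2] = (-2.1213,2.1213,-0.0000)
J_ω[:, 2] = z_2
entry J[5][2] = -0.7071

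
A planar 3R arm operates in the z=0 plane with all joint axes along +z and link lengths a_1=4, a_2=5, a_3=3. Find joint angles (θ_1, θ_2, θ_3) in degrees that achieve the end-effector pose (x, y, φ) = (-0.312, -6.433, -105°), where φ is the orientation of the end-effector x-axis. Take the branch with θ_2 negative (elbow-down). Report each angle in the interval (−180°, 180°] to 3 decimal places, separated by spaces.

0.004 -135.004 30.000

wrist centre = target − a_3·(cos φ, sin φ) = (0.4645, -3.5352)
cos θ_2 = (12.7135−4²−5²)/(2·4·5) = -0.7072; θ_2 = -135.0045° (elbow-down)
β = atan2(-3.5352,0.4645) = -82.5154°; ψ = atan2(-3.5353,0.4642) = -82.5197°
θ_1 = β − ψ = 0.0043°
θ_3 = φ − θ_1 − θ_2 = 30.0001° (wrapped to (-180°,180°])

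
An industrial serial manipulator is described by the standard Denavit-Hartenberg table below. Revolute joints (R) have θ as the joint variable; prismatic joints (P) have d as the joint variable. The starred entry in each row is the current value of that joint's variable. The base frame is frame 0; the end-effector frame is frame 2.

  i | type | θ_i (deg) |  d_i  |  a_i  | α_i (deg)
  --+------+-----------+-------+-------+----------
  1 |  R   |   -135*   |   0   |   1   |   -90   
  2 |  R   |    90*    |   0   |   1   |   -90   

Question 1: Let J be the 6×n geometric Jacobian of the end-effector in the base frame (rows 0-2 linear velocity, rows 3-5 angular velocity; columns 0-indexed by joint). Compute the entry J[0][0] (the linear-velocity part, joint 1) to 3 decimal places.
0.707

axis z_0 = ẑ; lever o_n−o_0 = (-0.7071,-0.7071,-1.0000)
cross product → J_v[:, 0] = (0.7071,-0.7071,0.0000)
J_ω[:, 0] = z_0
entry J[0][0] = 0.7071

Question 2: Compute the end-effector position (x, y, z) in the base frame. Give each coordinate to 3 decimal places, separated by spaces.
after link 1: o_1 = (-0.7071, -0.7071, 0.0000)
after link 2: o_2 = (-0.7071, -0.7071, -1.0000)

-0.707 -0.707 -1.000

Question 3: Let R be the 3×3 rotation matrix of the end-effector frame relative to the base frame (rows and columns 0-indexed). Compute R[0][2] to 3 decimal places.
End-effector z-axis (col 2 of R) = (0.7071,0.7071,-0.0000)
R[0][2] = 0.7071

0.707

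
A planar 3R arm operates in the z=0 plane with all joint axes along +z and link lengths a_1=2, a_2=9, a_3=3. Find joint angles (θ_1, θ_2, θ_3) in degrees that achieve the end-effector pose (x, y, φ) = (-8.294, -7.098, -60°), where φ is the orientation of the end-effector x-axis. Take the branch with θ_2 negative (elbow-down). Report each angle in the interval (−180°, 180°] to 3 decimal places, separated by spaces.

-130.633 -30.016 100.649

wrist centre = target − a_3·(cos φ, sin φ) = (-9.7940, -4.4999)
cos θ_2 = (116.1718−2²−9²)/(2·2·9) = 0.8659; θ_2 = -30.0164° (elbow-down)
β = atan2(-4.4999,-9.7940) = -155.3232°; ψ = atan2(-4.5022,9.7929) = -24.6903°
θ_1 = β − ψ = -130.6330°
θ_3 = φ − θ_1 − θ_2 = 100.6494° (wrapped to (-180°,180°])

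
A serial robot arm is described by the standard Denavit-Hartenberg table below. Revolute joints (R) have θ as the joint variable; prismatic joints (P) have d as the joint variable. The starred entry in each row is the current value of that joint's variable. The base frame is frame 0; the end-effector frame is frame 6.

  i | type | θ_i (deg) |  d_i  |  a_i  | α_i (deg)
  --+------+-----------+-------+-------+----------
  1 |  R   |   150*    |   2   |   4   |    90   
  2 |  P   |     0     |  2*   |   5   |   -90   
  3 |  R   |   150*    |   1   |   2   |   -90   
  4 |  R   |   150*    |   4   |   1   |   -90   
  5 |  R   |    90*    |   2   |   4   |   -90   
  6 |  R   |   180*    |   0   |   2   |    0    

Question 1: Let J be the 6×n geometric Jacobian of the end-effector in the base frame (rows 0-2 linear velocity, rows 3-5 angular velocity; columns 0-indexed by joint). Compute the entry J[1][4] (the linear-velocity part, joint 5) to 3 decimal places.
axis z_4 = (-0.2500,0.4330,0.8660); lever o_n−o_4 = (-2.2321,-0.1340,1.7321)
cross product → J_v[:, 4] = (0.8660,-1.5000,1.0000)
J_ω[:, 4] = z_4
entry J[1][4] = -1.5000

-1.500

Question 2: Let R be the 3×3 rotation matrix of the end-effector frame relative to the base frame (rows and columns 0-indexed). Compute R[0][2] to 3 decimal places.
0.433

End-effector z-axis (col 2 of R) = (0.4330,-0.7500,0.5000)
R[0][2] = 0.4330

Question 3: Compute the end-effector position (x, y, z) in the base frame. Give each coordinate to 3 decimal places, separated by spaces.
after link 1: o_1 = (-3.4641, 2.0000, 2.0000)
after link 2: o_2 = (-6.7942, 6.2321, 2.0000)
after link 3: o_3 = (-5.7942, 4.5000, 3.0000)
after link 4: o_4 = (-2.7631, 7.2500, 2.5000)
after link 5: o_5 = (-6.7272, 6.1160, 4.2321)
after link 6: o_6 = (-4.9952, 7.1160, 4.2321)

-4.995 7.116 4.232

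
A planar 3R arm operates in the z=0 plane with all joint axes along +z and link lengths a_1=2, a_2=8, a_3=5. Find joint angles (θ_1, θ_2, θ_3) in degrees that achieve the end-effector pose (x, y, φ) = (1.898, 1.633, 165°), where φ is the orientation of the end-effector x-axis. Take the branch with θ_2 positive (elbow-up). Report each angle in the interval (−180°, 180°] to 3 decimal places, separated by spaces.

wrist centre = target − a_3·(cos φ, sin φ) = (6.7276, 0.3389)
cos θ_2 = (45.3759−2²−8²)/(2·2·8) = -0.7070; θ_2 = 134.9917° (elbow-up)
β = atan2(0.3389,6.7276) = 2.8838°; ψ = atan2(5.6577,-3.6560) = 122.8709°
θ_1 = β − ψ = -119.9871°
θ_3 = φ − θ_1 − θ_2 = 149.9953° (wrapped to (-180°,180°])

-119.987 134.992 149.995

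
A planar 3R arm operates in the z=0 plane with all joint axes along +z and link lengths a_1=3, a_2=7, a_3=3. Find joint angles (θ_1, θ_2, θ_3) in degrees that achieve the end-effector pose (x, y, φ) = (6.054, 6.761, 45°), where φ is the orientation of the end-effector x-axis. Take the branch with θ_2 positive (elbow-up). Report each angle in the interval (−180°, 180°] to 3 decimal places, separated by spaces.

-45.012 120.012 -29.999

wrist centre = target − a_3·(cos φ, sin φ) = (3.9327, 4.6397)
cos θ_2 = (36.9926−3²−7²)/(2·3·7) = -0.5002; θ_2 = 120.0117° (elbow-up)
β = atan2(4.6397,3.9327) = 49.7148°; ψ = atan2(6.0615,-0.5012) = 94.7271°
θ_1 = β − ψ = -45.0124°
θ_3 = φ − θ_1 − θ_2 = -29.9993° (wrapped to (-180°,180°])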